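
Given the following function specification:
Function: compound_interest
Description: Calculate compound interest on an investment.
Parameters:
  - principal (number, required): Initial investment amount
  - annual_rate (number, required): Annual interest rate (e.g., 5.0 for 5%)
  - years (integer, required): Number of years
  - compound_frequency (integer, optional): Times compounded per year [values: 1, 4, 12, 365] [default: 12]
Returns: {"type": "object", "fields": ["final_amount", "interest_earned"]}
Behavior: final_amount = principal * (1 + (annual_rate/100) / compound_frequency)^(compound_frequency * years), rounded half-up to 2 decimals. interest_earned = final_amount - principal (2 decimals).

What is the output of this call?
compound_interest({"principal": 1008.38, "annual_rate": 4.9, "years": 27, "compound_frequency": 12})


rate per period = 4.9/100/12 = 0.004083333333 (keep full precision); periods = 12 * 27 = 324
(1 + 0.004083333333)^324 = 3.74456781
final_amount = 1008.38 * 3.74456781 = 3775.947288 -> 3775.95
interest_earned = 3775.95 - 1008.38 = 2767.57
Output:
{"final_amount": 3775.95, "interest_earned": 2767.57}


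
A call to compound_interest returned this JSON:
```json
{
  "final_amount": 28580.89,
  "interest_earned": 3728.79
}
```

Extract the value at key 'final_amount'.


28580.89


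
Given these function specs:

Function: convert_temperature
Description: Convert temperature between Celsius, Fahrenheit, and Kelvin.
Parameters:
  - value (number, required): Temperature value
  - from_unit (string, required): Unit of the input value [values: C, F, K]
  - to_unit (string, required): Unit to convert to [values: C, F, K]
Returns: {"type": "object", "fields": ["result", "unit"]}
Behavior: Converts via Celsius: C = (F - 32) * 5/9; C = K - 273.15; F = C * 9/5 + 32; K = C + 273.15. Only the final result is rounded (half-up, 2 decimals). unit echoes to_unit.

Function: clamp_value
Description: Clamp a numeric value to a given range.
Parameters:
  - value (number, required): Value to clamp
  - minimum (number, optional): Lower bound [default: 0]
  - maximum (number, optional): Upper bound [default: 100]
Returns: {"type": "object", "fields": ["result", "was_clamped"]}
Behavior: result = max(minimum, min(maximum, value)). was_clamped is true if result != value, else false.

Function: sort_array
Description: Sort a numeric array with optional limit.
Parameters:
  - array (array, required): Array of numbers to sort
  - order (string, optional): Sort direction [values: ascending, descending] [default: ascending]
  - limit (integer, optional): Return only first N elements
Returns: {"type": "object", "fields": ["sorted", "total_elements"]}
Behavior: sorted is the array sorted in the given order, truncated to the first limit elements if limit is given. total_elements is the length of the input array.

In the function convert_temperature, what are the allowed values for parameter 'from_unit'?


The convert_temperature spec declares:
  - from_unit (string, required): Unit of the input value [values: C, F, K]
Allowed values:
C, F, K


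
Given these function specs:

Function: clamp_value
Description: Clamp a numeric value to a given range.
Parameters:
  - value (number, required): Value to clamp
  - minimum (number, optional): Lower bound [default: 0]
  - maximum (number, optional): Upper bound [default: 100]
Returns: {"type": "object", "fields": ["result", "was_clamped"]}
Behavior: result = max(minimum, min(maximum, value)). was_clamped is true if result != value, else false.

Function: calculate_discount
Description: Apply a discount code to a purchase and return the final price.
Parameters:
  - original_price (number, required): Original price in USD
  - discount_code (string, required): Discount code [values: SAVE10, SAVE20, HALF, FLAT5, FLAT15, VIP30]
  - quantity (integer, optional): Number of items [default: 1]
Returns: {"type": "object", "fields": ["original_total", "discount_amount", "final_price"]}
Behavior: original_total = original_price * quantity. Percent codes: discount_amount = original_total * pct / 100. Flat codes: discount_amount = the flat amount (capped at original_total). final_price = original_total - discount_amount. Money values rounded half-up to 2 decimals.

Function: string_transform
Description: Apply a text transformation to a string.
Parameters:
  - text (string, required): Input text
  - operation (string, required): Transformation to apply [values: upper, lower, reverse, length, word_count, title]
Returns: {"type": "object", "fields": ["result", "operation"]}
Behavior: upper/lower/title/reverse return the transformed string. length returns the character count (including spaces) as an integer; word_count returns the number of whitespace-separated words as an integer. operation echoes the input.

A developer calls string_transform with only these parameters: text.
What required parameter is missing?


Required parameters: text, operation
Provided: text
Missing: operation
operation


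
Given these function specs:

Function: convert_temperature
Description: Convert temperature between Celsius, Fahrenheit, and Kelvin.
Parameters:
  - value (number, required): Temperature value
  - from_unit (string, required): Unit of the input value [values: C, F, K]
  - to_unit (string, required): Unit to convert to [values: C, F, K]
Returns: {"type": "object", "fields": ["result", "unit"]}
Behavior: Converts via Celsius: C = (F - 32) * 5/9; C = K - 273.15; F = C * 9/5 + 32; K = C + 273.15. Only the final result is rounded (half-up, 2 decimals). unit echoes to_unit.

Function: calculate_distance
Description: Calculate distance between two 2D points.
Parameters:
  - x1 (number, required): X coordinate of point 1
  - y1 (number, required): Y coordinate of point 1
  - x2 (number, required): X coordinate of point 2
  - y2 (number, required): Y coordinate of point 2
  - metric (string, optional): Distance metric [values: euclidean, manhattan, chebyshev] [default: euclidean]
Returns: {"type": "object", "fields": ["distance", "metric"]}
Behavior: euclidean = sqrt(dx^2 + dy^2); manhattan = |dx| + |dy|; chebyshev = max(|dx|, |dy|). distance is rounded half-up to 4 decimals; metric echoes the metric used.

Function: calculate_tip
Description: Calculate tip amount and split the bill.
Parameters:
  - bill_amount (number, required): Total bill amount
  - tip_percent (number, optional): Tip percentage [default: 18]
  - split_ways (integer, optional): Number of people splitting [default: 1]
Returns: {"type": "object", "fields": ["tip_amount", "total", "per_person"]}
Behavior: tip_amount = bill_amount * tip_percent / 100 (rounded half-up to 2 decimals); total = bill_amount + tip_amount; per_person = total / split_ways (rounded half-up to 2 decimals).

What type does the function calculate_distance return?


The calculate_distance spec declares Returns: {"type": "object", "fields": ["distance", "metric"]}
Type:
object


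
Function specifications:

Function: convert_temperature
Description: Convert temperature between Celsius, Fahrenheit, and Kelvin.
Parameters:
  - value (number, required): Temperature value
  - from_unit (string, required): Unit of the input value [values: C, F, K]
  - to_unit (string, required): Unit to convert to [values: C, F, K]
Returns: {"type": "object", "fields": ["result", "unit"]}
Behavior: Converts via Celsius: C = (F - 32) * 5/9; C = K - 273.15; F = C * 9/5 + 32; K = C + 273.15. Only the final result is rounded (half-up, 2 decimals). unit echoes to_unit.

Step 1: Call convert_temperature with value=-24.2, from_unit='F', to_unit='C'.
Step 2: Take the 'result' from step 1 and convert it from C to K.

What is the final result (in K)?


Step 1: convert_temperature(value=-24.2, from_unit=F, to_unit=C)
  To C: (-24.2 - 32) * 5/9 = -31.222222
  Target is C: -31.222222
  Round to 2 decimals: -31.22
  -> result = -31.22 C
Step 2: convert_temperature(value=-31.22, from_unit=C, to_unit=K)
  Input already in C: -31.22
  To K: -31.22 + 273.15 = 241.93
  Round to 2 decimals: 241.93
  -> result = 241.93 K
241.93 K


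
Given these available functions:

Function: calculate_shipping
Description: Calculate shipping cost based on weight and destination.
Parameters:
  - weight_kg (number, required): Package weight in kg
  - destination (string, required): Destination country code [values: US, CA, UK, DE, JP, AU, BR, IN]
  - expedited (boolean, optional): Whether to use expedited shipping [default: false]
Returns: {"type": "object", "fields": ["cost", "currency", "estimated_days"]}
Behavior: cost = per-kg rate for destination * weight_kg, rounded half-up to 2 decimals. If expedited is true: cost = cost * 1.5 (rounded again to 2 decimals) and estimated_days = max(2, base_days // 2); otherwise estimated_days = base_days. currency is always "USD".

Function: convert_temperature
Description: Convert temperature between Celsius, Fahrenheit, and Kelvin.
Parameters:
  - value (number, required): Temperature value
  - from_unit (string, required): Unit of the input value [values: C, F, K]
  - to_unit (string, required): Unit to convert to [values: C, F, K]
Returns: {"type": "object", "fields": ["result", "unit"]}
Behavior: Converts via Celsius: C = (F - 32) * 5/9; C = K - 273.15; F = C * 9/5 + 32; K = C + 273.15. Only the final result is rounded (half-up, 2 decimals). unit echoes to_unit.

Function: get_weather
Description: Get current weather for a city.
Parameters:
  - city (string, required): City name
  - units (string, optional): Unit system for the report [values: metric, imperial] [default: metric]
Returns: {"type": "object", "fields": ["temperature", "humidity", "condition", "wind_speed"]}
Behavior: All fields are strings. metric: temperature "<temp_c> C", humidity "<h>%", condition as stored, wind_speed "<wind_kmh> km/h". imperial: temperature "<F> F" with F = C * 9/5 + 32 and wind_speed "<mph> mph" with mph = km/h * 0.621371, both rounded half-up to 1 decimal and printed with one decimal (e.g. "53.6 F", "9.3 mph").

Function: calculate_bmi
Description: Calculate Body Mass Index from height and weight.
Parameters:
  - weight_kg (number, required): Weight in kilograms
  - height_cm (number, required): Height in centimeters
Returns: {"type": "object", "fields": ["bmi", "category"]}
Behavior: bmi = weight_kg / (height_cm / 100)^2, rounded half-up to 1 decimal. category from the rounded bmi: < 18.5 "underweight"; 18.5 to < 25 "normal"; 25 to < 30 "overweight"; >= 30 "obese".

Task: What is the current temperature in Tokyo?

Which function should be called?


The task needs a function whose description is: Get current weather for a city.
get_weather


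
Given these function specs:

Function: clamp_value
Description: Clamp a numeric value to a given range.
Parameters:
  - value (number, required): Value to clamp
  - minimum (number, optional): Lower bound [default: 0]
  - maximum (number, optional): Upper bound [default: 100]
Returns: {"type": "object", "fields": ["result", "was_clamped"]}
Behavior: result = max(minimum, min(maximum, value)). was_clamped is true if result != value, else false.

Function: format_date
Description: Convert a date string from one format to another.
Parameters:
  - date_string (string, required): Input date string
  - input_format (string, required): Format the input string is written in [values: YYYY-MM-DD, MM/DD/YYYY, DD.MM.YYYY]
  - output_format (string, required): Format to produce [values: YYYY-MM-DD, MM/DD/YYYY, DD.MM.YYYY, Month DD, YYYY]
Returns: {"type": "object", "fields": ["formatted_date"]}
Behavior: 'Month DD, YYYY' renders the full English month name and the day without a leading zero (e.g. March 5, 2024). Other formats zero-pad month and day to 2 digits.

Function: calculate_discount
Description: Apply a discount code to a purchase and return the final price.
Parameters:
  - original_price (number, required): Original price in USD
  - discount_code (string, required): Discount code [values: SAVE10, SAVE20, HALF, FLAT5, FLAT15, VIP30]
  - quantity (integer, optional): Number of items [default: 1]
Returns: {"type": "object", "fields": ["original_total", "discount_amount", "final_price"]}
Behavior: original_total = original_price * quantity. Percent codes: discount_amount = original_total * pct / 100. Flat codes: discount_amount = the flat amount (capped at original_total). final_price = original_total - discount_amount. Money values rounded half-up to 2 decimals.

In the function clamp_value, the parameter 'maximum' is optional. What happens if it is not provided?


The clamp_value spec declares:
  - maximum (number, optional): Upper bound [default: 100]
It defaults to 100


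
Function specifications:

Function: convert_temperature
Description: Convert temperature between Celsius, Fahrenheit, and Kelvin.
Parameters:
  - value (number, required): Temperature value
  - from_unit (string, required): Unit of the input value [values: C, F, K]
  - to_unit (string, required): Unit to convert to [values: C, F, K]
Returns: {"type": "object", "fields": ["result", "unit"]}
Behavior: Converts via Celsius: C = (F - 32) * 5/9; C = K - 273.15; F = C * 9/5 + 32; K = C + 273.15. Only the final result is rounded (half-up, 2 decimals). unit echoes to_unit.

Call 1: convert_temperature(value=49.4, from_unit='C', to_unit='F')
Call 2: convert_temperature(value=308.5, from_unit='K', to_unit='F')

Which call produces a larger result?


Call 1:
  Input already in C: 49.4
  To F: 49.4 * 9/5 + 32 = 120.92
  Round to 2 decimals: 120.92
  -> 120.92 F
Call 2:
  To C: 308.5 - 273.15 = 35.35
  To F: 35.35 * 9/5 + 32 = 95.63
  Round to 2 decimals: 95.63
  -> 95.63 F
Call 1 (120.92 F)


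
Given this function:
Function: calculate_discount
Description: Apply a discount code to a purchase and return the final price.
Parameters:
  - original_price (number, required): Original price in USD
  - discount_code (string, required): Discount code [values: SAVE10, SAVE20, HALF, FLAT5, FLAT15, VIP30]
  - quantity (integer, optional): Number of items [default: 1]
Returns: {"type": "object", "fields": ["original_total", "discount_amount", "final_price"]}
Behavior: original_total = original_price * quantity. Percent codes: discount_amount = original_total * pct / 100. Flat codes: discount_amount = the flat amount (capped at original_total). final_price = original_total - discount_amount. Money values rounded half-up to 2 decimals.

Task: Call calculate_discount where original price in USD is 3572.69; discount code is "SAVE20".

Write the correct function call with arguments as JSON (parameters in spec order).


Mapping each described value to its parameter name:
  'Original price in USD' -> original_price = 3572.69
  'Discount code' -> discount_code = "SAVE20"
calculate_discount({"original_price": 3572.69, "discount_code": "SAVE20"})


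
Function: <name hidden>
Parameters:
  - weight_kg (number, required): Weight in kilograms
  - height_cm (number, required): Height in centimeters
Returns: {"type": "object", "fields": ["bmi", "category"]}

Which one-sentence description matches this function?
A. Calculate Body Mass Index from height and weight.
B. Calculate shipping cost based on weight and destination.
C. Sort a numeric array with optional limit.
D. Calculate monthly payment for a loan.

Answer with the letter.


Parameters weight_kg, height_cm and return ["bmi", "category"] fit: Calculate Body Mass Index from height and weight.
A


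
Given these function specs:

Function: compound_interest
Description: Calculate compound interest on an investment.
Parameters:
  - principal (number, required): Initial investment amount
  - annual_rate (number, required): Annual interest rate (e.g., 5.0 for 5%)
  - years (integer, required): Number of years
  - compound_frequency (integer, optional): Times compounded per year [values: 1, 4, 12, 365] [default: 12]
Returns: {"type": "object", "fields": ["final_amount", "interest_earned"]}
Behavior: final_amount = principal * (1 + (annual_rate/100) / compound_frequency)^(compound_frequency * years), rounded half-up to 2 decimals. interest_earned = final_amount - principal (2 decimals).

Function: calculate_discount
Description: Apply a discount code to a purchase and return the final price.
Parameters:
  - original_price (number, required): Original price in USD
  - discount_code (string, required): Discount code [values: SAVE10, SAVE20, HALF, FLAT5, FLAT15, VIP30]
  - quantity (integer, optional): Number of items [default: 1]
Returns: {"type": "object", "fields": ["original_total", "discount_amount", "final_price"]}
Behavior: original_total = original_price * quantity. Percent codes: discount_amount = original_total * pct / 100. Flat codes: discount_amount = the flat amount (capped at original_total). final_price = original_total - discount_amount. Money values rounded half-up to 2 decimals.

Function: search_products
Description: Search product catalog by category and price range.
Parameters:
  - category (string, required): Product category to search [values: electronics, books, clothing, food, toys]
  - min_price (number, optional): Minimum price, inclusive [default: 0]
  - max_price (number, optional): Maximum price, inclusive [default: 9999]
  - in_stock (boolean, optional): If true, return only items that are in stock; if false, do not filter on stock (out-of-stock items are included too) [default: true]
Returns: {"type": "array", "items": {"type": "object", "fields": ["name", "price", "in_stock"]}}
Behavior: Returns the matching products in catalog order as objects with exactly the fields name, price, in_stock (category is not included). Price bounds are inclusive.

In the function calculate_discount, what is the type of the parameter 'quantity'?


The calculate_discount spec declares:
  - quantity (integer, optional): Number of items [default: 1]
Type:
integer


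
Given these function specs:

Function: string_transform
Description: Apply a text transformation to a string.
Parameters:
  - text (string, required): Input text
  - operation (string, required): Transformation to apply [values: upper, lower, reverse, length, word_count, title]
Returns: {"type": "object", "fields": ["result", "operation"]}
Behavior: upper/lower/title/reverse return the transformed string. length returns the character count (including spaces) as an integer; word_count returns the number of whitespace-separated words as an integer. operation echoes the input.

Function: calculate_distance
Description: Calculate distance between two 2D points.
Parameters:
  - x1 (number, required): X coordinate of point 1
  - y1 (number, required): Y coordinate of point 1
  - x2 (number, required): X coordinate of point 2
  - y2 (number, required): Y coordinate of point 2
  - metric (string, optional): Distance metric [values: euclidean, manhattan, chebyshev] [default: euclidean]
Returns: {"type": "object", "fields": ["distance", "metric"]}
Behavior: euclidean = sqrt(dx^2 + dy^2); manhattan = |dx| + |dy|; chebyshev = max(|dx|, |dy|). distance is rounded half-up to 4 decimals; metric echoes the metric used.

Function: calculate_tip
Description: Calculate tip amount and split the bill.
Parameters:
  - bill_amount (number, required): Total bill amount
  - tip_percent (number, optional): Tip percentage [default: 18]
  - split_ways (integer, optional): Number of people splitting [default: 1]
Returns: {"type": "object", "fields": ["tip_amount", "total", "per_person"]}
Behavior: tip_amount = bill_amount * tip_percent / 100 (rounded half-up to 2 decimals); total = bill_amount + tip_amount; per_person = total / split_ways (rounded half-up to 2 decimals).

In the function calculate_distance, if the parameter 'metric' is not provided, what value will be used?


The calculate_distance spec declares:
  - metric (string, optional): Distance metric [values: euclidean, manhattan, chebyshev] [default: euclidean]
Default:
euclidean


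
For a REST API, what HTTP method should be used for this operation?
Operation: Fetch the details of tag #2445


GET = read, POST = create, PUT = update/replace, DELETE = remove
This operation is a read.
GET


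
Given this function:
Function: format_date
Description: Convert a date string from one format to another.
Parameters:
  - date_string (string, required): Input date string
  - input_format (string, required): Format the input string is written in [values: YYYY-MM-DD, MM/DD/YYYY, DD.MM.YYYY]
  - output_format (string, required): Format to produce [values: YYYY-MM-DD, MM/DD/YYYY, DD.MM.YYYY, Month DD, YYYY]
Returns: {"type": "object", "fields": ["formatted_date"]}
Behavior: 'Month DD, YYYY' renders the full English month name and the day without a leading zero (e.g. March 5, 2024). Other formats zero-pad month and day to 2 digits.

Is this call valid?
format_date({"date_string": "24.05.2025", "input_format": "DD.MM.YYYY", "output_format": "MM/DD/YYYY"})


Checking all required parameters present and types match... All valid.
Valid


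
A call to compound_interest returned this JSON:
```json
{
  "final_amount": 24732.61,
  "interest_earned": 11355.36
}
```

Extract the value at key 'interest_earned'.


11355.36


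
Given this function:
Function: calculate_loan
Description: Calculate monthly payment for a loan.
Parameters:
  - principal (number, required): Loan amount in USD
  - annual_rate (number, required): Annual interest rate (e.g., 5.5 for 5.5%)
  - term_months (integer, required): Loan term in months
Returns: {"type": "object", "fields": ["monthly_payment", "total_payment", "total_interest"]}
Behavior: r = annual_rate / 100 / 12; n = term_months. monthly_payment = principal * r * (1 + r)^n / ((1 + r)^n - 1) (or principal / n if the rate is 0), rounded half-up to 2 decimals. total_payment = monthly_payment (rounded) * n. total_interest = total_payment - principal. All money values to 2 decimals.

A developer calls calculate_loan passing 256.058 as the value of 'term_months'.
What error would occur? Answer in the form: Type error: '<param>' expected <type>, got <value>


Spec: 'term_months' is declared as integer; 256.058 is a non-integer number.
Type error: 'term_months' expected integer, got 256.058


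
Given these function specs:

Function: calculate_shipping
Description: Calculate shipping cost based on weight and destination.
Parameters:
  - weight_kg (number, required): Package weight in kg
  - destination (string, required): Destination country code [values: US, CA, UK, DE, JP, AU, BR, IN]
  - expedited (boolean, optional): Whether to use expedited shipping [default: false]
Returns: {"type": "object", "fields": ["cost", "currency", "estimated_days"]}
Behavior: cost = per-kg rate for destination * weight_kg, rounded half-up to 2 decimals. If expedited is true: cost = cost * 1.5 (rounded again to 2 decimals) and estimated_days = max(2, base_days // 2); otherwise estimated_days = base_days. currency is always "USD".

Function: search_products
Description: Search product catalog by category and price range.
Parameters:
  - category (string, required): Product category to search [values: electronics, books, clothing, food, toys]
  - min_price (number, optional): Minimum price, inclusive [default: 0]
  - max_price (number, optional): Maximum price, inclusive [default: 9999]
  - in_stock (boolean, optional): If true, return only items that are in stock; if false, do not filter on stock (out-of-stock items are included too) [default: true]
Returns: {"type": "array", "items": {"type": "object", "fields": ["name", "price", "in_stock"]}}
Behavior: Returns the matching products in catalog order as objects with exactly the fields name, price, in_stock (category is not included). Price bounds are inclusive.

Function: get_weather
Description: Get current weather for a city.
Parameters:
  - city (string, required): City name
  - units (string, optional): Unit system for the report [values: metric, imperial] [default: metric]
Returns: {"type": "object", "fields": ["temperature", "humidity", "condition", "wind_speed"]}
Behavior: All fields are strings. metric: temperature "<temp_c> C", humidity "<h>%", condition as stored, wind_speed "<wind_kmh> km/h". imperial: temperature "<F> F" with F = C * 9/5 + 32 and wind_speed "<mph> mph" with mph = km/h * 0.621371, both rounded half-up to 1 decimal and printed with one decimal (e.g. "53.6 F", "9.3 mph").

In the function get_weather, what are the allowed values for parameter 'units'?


The get_weather spec declares:
  - units (string, optional): Unit system for the report [values: metric, imperial] [default: metric]
Allowed values:
metric, imperial


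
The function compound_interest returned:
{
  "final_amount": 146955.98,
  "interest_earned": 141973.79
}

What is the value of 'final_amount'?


146955.98


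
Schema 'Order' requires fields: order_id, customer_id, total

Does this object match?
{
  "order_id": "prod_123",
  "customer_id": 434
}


Checking required fields...
Missing: total
Invalid - missing required field 'total'


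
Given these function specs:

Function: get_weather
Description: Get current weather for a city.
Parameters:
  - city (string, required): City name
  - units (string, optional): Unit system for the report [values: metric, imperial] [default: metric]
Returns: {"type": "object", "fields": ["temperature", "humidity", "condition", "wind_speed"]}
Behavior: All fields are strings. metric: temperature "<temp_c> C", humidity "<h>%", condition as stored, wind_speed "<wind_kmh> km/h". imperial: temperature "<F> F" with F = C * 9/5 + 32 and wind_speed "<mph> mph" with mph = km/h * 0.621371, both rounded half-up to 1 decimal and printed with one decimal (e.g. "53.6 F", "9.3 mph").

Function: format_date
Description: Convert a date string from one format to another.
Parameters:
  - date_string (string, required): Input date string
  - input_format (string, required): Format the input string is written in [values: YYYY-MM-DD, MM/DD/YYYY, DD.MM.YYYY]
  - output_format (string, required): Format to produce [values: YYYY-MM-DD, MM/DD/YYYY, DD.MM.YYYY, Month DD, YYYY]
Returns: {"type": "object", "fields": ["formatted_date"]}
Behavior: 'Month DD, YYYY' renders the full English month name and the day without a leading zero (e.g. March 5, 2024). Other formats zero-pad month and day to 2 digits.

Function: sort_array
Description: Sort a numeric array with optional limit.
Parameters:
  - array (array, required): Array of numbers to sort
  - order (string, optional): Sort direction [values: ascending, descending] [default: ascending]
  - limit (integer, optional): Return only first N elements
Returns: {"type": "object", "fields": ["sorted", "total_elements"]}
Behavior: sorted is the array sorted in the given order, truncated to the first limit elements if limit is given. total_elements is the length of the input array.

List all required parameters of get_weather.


Parameters of get_weather and their required/optional flag:
  city: required
  units: optional
city


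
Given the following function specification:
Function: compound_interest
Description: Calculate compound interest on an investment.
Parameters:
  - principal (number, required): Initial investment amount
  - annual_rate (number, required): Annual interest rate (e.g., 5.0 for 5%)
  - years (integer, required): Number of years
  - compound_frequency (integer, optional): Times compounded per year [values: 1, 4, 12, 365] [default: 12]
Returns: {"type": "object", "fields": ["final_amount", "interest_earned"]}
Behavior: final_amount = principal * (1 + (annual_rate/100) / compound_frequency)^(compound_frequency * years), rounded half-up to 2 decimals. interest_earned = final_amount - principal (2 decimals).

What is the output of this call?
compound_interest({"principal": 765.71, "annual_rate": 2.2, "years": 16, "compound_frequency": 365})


rate per period = 2.2/100/365 = 0.000060273973 (keep full precision); periods = 365 * 16 = 5840
(1 + 0.000060273973)^5840 = 1.42189344
final_amount = 765.71 * 1.42189344 = 1088.758026 -> 1088.76
interest_earned = 1088.76 - 765.71 = 323.05
Output:
{"final_amount": 1088.76, "interest_earned": 323.05}


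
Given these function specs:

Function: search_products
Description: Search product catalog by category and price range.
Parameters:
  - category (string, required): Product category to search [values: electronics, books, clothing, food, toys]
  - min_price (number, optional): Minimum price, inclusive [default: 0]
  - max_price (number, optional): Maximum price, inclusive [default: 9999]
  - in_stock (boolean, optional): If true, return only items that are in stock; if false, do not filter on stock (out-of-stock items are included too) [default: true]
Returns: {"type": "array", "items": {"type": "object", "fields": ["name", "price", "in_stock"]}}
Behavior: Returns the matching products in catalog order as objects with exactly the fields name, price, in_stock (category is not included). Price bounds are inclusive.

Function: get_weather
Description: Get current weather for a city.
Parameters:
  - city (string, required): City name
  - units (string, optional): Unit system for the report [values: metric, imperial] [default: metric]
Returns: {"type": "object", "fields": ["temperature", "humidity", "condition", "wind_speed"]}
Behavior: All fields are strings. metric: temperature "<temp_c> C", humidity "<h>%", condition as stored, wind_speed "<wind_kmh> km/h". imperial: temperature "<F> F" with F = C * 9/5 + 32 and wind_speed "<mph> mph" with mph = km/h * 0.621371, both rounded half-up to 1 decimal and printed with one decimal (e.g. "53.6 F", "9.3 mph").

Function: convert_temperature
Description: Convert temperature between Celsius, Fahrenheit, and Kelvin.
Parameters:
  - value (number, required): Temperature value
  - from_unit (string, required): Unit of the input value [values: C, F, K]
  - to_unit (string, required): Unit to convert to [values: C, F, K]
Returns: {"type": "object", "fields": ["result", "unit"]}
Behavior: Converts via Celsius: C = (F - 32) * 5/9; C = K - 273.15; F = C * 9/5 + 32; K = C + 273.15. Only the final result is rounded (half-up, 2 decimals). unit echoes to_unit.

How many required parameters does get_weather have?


Parameters of get_weather: city (required), units (optional)
Required count:
1


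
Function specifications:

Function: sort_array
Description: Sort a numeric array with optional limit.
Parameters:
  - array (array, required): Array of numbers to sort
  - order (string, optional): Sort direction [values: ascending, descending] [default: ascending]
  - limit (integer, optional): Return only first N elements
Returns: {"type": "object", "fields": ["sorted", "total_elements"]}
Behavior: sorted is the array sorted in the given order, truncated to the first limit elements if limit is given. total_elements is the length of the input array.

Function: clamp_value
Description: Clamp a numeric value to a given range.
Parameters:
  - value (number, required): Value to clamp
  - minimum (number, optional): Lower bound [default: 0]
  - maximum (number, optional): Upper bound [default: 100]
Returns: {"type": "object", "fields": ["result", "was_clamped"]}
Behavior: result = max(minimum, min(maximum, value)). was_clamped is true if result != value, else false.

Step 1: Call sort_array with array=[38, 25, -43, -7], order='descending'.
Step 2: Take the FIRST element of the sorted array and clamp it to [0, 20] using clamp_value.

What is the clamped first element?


Step 1: sort_array(order=descending)
  sorted: [38, 25, -7, -43]
  -> first element = 38
Step 2: clamp_value(value=38, minimum=0, maximum=20)
  result = max(0, min(20, 38)) = max(0, 20) = 20
  was_clamped = (20 != 38) = true
  -> result = 20
20


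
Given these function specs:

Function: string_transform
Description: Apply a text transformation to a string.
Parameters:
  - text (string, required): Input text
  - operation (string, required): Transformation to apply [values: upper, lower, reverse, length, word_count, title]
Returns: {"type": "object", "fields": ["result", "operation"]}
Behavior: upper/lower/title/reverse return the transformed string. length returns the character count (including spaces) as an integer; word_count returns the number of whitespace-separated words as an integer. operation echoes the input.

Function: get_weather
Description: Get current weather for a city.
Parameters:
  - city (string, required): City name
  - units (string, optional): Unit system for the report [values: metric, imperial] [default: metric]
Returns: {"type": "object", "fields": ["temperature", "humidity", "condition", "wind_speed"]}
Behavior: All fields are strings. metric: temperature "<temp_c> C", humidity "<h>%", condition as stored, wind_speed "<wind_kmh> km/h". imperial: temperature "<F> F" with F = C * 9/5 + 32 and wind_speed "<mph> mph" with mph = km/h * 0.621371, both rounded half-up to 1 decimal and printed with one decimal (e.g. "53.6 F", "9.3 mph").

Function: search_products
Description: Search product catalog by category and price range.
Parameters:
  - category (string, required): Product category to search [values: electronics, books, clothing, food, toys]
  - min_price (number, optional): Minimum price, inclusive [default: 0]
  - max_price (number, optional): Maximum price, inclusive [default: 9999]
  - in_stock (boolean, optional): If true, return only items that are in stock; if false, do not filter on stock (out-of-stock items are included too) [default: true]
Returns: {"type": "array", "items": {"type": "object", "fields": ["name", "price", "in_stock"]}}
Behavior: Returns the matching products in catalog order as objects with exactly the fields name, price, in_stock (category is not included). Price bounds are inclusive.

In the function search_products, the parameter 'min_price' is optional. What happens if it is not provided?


The search_products spec declares:
  - min_price (number, optional): Minimum price, inclusive [default: 0]
It defaults to 0


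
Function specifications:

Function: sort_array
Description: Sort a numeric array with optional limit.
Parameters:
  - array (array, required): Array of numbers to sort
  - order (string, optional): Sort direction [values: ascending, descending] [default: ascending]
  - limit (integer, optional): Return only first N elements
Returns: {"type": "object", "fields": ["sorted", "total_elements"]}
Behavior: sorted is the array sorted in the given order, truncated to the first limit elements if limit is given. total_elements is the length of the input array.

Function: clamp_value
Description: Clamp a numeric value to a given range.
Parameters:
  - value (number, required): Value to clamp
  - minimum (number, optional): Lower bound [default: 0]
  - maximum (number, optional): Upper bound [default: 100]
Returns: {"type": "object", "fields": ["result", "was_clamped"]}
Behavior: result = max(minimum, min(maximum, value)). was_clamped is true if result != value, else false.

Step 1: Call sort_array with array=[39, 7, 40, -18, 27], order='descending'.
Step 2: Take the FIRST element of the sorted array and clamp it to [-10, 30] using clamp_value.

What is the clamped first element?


Step 1: sort_array(order=descending)
  sorted: [40, 39, 27, 7, -18]
  -> first element = 40
Step 2: clamp_value(value=40, minimum=-10, maximum=30)
  result = max(-10, min(30, 40)) = max(-10, 30) = 30
  was_clamped = (30 != 40) = true
  -> result = 30
30


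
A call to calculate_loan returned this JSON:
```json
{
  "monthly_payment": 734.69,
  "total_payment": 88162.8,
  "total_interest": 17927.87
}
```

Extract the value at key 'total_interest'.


17927.87


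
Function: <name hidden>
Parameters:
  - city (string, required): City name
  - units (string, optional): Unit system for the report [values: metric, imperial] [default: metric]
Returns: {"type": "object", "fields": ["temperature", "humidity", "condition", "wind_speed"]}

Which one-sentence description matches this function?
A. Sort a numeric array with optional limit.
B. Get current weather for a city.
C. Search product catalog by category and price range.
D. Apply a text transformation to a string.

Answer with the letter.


Parameters city, units and return ["temperature", "humidity", "condition", "wind_speed"] fit: Get current weather for a city.
B


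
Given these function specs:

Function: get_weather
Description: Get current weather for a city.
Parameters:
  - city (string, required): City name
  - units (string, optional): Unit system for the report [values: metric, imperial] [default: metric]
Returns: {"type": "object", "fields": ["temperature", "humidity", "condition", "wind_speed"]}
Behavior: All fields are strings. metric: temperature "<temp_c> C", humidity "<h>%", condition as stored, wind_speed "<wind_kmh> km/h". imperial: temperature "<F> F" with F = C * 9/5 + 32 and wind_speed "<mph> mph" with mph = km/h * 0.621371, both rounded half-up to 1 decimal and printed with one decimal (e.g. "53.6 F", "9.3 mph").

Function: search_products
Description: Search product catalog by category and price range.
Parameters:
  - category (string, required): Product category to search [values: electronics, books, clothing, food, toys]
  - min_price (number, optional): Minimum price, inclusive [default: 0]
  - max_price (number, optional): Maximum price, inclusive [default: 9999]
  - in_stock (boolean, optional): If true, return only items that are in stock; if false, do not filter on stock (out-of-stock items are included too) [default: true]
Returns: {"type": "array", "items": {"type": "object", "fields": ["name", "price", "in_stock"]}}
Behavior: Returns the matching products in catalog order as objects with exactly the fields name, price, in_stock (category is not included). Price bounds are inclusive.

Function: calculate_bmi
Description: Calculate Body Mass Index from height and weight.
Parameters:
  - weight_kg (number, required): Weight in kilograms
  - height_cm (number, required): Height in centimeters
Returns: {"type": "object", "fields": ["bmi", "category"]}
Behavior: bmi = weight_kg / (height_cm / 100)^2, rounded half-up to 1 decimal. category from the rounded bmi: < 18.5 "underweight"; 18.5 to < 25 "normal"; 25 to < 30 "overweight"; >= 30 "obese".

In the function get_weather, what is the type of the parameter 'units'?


The get_weather spec declares:
  - units (string, optional): Unit system for the report [values: metric, imperial] [default: metric]
Type:
string


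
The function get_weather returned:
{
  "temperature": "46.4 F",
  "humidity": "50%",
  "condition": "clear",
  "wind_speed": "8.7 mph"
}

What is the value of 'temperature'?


46.4 F


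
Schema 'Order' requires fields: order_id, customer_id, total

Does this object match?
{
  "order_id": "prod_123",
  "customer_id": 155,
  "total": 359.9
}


Checking required fields... All present.
Valid - all required fields present


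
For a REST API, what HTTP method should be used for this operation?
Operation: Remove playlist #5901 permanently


GET = read, POST = create, PUT = update/replace, DELETE = remove
This operation is a removal.
DELETE


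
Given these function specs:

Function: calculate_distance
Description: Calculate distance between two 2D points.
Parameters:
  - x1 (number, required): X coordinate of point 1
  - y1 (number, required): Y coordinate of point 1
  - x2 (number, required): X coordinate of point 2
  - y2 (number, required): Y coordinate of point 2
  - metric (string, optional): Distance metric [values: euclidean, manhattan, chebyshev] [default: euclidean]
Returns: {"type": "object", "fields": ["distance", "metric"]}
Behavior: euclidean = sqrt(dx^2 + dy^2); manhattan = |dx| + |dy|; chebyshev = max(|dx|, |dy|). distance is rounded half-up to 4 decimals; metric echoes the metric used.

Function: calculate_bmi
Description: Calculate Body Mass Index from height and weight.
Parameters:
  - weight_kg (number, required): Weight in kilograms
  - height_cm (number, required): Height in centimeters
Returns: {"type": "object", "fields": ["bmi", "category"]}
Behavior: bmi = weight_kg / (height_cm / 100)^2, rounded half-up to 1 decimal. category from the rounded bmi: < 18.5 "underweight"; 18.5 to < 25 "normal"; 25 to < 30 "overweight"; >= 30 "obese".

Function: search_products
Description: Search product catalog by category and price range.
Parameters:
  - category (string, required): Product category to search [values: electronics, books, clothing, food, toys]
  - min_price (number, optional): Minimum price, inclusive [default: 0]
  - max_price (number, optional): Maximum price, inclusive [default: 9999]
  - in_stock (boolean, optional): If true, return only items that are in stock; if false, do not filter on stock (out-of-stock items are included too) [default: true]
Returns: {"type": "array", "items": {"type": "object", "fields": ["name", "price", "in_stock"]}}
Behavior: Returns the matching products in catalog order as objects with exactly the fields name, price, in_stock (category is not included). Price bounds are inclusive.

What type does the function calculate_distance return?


The calculate_distance spec declares Returns: {"type": "object", "fields": ["distance", "metric"]}
Type:
object
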